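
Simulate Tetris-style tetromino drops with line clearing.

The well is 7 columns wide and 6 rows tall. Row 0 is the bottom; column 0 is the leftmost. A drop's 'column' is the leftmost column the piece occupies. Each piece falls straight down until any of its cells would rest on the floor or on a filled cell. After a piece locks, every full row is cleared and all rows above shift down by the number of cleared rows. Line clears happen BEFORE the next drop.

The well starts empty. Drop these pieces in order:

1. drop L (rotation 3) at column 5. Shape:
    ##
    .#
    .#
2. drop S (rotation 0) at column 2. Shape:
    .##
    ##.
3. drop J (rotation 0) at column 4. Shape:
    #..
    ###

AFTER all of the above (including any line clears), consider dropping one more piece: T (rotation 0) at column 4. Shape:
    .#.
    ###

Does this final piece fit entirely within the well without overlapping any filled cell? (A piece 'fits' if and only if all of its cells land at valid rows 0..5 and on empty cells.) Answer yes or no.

Drop 1: L rot3 at col 5 lands with bottom-row=0; cleared 0 line(s) (total 0); column heights now [0 0 0 0 0 3 3], max=3
Drop 2: S rot0 at col 2 lands with bottom-row=0; cleared 0 line(s) (total 0); column heights now [0 0 1 2 2 3 3], max=3
Drop 3: J rot0 at col 4 lands with bottom-row=3; cleared 0 line(s) (total 0); column heights now [0 0 1 2 5 4 4], max=5
Test piece T rot0 at col 4 (width 3): heights before test = [0 0 1 2 5 4 4]; fits = False

Answer: no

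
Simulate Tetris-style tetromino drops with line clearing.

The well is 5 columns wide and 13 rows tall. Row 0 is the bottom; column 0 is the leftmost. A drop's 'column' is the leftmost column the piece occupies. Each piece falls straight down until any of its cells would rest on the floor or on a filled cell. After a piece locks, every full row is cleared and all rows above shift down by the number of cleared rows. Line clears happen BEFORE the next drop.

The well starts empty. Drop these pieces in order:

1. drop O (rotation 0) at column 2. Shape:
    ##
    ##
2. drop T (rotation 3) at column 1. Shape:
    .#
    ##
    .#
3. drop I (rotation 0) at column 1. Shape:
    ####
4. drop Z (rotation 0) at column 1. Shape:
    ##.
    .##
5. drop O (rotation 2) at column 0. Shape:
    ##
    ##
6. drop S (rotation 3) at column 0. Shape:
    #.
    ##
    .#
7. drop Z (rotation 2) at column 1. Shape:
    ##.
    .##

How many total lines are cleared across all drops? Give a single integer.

Answer: 0

Derivation:
Drop 1: O rot0 at col 2 lands with bottom-row=0; cleared 0 line(s) (total 0); column heights now [0 0 2 2 0], max=2
Drop 2: T rot3 at col 1 lands with bottom-row=2; cleared 0 line(s) (total 0); column heights now [0 4 5 2 0], max=5
Drop 3: I rot0 at col 1 lands with bottom-row=5; cleared 0 line(s) (total 0); column heights now [0 6 6 6 6], max=6
Drop 4: Z rot0 at col 1 lands with bottom-row=6; cleared 0 line(s) (total 0); column heights now [0 8 8 7 6], max=8
Drop 5: O rot2 at col 0 lands with bottom-row=8; cleared 0 line(s) (total 0); column heights now [10 10 8 7 6], max=10
Drop 6: S rot3 at col 0 lands with bottom-row=10; cleared 0 line(s) (total 0); column heights now [13 12 8 7 6], max=13
Drop 7: Z rot2 at col 1 lands with bottom-row=11; cleared 0 line(s) (total 0); column heights now [13 13 13 12 6], max=13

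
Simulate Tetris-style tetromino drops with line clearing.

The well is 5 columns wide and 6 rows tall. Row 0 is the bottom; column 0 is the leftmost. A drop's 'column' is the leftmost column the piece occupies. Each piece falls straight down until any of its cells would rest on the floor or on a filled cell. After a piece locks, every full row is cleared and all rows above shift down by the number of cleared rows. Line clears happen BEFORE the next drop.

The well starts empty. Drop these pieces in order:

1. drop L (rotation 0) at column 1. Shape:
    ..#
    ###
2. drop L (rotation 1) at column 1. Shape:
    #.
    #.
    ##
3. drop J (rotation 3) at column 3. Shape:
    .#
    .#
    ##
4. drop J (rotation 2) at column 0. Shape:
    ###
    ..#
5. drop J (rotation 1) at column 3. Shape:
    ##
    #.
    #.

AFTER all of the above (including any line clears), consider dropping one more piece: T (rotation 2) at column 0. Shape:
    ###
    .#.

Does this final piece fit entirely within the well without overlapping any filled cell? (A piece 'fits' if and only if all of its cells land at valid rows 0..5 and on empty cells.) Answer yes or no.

Drop 1: L rot0 at col 1 lands with bottom-row=0; cleared 0 line(s) (total 0); column heights now [0 1 1 2 0], max=2
Drop 2: L rot1 at col 1 lands with bottom-row=1; cleared 0 line(s) (total 0); column heights now [0 4 2 2 0], max=4
Drop 3: J rot3 at col 3 lands with bottom-row=2; cleared 0 line(s) (total 0); column heights now [0 4 2 3 5], max=5
Drop 4: J rot2 at col 0 lands with bottom-row=3; cleared 0 line(s) (total 0); column heights now [5 5 5 3 5], max=5
Drop 5: J rot1 at col 3 lands with bottom-row=3; cleared 1 line(s) (total 1); column heights now [0 4 4 5 5], max=5
Test piece T rot2 at col 0 (width 3): heights before test = [0 4 4 5 5]; fits = True

Answer: yes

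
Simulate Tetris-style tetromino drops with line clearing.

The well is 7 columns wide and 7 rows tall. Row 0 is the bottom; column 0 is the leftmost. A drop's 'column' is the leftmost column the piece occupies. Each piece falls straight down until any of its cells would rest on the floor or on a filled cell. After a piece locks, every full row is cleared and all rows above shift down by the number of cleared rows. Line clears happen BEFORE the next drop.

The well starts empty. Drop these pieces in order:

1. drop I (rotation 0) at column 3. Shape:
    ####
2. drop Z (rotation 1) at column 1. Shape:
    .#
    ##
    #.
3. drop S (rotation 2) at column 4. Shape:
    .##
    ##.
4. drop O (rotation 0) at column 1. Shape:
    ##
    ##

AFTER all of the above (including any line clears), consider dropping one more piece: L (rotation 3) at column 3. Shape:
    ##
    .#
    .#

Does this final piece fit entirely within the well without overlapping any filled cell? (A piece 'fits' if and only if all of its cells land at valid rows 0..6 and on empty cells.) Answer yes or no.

Drop 1: I rot0 at col 3 lands with bottom-row=0; cleared 0 line(s) (total 0); column heights now [0 0 0 1 1 1 1], max=1
Drop 2: Z rot1 at col 1 lands with bottom-row=0; cleared 0 line(s) (total 0); column heights now [0 2 3 1 1 1 1], max=3
Drop 3: S rot2 at col 4 lands with bottom-row=1; cleared 0 line(s) (total 0); column heights now [0 2 3 1 2 3 3], max=3
Drop 4: O rot0 at col 1 lands with bottom-row=3; cleared 0 line(s) (total 0); column heights now [0 5 5 1 2 3 3], max=5
Test piece L rot3 at col 3 (width 2): heights before test = [0 5 5 1 2 3 3]; fits = True

Answer: yes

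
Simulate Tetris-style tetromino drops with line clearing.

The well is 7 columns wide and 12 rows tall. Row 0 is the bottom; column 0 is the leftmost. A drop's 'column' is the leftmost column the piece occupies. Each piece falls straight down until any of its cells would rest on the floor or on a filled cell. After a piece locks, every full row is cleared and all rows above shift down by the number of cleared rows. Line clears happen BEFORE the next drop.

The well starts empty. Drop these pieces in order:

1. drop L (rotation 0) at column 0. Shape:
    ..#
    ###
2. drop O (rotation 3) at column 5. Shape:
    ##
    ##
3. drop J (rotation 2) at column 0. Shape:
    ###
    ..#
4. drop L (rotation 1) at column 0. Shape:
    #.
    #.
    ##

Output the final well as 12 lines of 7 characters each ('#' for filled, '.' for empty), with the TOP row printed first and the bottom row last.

Drop 1: L rot0 at col 0 lands with bottom-row=0; cleared 0 line(s) (total 0); column heights now [1 1 2 0 0 0 0], max=2
Drop 2: O rot3 at col 5 lands with bottom-row=0; cleared 0 line(s) (total 0); column heights now [1 1 2 0 0 2 2], max=2
Drop 3: J rot2 at col 0 lands with bottom-row=2; cleared 0 line(s) (total 0); column heights now [4 4 4 0 0 2 2], max=4
Drop 4: L rot1 at col 0 lands with bottom-row=4; cleared 0 line(s) (total 0); column heights now [7 5 4 0 0 2 2], max=7

Answer: .......
.......
.......
.......
.......
#......
#......
##.....
###....
..#....
..#..##
###..##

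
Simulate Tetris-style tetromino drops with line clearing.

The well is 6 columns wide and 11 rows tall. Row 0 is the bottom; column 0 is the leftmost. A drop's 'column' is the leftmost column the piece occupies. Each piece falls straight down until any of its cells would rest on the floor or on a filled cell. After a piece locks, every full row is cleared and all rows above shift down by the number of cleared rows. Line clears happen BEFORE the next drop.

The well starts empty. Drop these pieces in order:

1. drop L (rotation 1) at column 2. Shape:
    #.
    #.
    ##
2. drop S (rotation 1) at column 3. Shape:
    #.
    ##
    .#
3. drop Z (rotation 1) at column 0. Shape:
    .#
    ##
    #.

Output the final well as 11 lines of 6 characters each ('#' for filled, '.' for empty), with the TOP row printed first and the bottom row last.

Drop 1: L rot1 at col 2 lands with bottom-row=0; cleared 0 line(s) (total 0); column heights now [0 0 3 1 0 0], max=3
Drop 2: S rot1 at col 3 lands with bottom-row=0; cleared 0 line(s) (total 0); column heights now [0 0 3 3 2 0], max=3
Drop 3: Z rot1 at col 0 lands with bottom-row=0; cleared 0 line(s) (total 0); column heights now [2 3 3 3 2 0], max=3

Answer: ......
......
......
......
......
......
......
......
.###..
#####.
#.###.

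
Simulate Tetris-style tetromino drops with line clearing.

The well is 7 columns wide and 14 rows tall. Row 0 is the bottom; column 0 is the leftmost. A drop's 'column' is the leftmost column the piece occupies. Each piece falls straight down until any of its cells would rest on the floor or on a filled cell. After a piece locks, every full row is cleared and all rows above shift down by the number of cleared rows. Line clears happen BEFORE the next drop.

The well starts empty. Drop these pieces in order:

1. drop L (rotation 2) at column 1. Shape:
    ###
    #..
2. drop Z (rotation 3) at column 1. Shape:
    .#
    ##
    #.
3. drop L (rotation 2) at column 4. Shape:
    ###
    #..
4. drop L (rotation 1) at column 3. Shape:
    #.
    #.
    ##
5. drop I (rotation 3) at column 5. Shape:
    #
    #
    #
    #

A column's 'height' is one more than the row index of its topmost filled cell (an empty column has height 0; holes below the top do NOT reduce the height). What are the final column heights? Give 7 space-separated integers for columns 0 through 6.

Drop 1: L rot2 at col 1 lands with bottom-row=0; cleared 0 line(s) (total 0); column heights now [0 2 2 2 0 0 0], max=2
Drop 2: Z rot3 at col 1 lands with bottom-row=2; cleared 0 line(s) (total 0); column heights now [0 4 5 2 0 0 0], max=5
Drop 3: L rot2 at col 4 lands with bottom-row=0; cleared 0 line(s) (total 0); column heights now [0 4 5 2 2 2 2], max=5
Drop 4: L rot1 at col 3 lands with bottom-row=2; cleared 0 line(s) (total 0); column heights now [0 4 5 5 3 2 2], max=5
Drop 5: I rot3 at col 5 lands with bottom-row=2; cleared 0 line(s) (total 0); column heights now [0 4 5 5 3 6 2], max=6

Answer: 0 4 5 5 3 6 2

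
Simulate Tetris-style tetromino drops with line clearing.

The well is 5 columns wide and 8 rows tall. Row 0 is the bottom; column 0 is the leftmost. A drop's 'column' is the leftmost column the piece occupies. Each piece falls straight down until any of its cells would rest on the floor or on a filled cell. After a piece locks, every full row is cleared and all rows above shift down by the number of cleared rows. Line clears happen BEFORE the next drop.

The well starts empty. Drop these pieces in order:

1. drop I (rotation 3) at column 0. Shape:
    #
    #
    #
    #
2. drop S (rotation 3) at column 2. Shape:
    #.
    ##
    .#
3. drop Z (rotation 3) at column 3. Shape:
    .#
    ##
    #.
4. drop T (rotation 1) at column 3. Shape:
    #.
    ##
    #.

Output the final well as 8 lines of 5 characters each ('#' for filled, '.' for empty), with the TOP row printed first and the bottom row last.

Answer: .....
...#.
...##
...##
#..##
#.##.
#.##.
#..#.

Derivation:
Drop 1: I rot3 at col 0 lands with bottom-row=0; cleared 0 line(s) (total 0); column heights now [4 0 0 0 0], max=4
Drop 2: S rot3 at col 2 lands with bottom-row=0; cleared 0 line(s) (total 0); column heights now [4 0 3 2 0], max=4
Drop 3: Z rot3 at col 3 lands with bottom-row=2; cleared 0 line(s) (total 0); column heights now [4 0 3 4 5], max=5
Drop 4: T rot1 at col 3 lands with bottom-row=4; cleared 0 line(s) (total 0); column heights now [4 0 3 7 6], max=7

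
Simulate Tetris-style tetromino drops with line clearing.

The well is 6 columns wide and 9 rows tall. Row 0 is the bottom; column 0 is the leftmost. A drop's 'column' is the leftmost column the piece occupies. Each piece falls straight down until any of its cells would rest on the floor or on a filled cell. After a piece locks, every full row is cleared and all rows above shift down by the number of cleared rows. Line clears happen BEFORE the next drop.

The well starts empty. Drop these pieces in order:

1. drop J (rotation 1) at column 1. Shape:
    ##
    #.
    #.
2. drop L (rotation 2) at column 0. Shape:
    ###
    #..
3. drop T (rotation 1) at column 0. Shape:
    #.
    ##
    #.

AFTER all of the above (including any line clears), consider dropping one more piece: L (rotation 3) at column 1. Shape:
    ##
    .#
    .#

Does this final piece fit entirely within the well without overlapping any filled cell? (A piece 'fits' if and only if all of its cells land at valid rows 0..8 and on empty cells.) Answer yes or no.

Answer: yes

Derivation:
Drop 1: J rot1 at col 1 lands with bottom-row=0; cleared 0 line(s) (total 0); column heights now [0 3 3 0 0 0], max=3
Drop 2: L rot2 at col 0 lands with bottom-row=2; cleared 0 line(s) (total 0); column heights now [4 4 4 0 0 0], max=4
Drop 3: T rot1 at col 0 lands with bottom-row=4; cleared 0 line(s) (total 0); column heights now [7 6 4 0 0 0], max=7
Test piece L rot3 at col 1 (width 2): heights before test = [7 6 4 0 0 0]; fits = True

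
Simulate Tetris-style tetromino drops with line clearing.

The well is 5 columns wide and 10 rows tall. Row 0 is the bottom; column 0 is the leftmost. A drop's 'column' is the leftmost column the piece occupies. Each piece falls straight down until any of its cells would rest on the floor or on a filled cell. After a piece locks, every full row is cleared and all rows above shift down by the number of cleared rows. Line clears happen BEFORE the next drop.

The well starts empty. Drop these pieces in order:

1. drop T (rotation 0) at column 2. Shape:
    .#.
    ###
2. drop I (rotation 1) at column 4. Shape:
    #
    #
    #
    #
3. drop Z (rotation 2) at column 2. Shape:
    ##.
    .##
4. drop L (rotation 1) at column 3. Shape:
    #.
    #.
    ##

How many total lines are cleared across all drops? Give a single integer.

Drop 1: T rot0 at col 2 lands with bottom-row=0; cleared 0 line(s) (total 0); column heights now [0 0 1 2 1], max=2
Drop 2: I rot1 at col 4 lands with bottom-row=1; cleared 0 line(s) (total 0); column heights now [0 0 1 2 5], max=5
Drop 3: Z rot2 at col 2 lands with bottom-row=5; cleared 0 line(s) (total 0); column heights now [0 0 7 7 6], max=7
Drop 4: L rot1 at col 3 lands with bottom-row=7; cleared 0 line(s) (total 0); column heights now [0 0 7 10 8], max=10

Answer: 0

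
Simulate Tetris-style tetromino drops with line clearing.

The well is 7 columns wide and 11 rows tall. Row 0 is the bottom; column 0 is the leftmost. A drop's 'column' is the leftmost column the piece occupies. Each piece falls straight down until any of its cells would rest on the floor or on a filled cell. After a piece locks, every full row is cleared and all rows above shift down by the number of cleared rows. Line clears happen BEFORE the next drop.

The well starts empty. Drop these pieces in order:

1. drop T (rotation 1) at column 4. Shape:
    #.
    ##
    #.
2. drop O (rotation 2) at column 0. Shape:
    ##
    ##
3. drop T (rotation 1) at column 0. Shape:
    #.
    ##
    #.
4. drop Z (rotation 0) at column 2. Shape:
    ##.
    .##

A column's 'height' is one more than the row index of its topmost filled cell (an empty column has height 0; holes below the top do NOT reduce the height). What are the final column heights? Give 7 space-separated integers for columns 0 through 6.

Answer: 5 4 5 5 4 2 0

Derivation:
Drop 1: T rot1 at col 4 lands with bottom-row=0; cleared 0 line(s) (total 0); column heights now [0 0 0 0 3 2 0], max=3
Drop 2: O rot2 at col 0 lands with bottom-row=0; cleared 0 line(s) (total 0); column heights now [2 2 0 0 3 2 0], max=3
Drop 3: T rot1 at col 0 lands with bottom-row=2; cleared 0 line(s) (total 0); column heights now [5 4 0 0 3 2 0], max=5
Drop 4: Z rot0 at col 2 lands with bottom-row=3; cleared 0 line(s) (total 0); column heights now [5 4 5 5 4 2 0], max=5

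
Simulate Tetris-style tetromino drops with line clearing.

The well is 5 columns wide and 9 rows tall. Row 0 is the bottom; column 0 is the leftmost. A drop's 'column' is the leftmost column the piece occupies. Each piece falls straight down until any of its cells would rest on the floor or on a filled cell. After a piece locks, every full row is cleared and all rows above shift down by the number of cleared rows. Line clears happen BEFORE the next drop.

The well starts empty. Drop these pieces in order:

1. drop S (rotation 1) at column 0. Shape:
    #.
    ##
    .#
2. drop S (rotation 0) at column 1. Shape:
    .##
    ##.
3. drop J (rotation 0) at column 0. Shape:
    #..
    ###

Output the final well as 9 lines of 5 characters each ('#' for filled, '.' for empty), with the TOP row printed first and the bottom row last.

Drop 1: S rot1 at col 0 lands with bottom-row=0; cleared 0 line(s) (total 0); column heights now [3 2 0 0 0], max=3
Drop 2: S rot0 at col 1 lands with bottom-row=2; cleared 0 line(s) (total 0); column heights now [3 3 4 4 0], max=4
Drop 3: J rot0 at col 0 lands with bottom-row=4; cleared 0 line(s) (total 0); column heights now [6 5 5 4 0], max=6

Answer: .....
.....
.....
#....
###..
..##.
###..
##...
.#...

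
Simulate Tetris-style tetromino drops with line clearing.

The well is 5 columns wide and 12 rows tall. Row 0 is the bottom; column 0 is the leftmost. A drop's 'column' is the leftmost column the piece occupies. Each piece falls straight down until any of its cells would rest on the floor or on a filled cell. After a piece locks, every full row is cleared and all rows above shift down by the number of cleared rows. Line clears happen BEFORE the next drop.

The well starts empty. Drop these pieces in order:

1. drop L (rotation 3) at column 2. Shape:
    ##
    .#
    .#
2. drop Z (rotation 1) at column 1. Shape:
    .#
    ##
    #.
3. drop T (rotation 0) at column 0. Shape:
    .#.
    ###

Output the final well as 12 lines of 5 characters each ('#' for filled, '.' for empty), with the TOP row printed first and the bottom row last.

Answer: .....
.....
.....
.....
.....
.#...
###..
..#..
.##..
.###.
...#.
...#.

Derivation:
Drop 1: L rot3 at col 2 lands with bottom-row=0; cleared 0 line(s) (total 0); column heights now [0 0 3 3 0], max=3
Drop 2: Z rot1 at col 1 lands with bottom-row=2; cleared 0 line(s) (total 0); column heights now [0 4 5 3 0], max=5
Drop 3: T rot0 at col 0 lands with bottom-row=5; cleared 0 line(s) (total 0); column heights now [6 7 6 3 0], max=7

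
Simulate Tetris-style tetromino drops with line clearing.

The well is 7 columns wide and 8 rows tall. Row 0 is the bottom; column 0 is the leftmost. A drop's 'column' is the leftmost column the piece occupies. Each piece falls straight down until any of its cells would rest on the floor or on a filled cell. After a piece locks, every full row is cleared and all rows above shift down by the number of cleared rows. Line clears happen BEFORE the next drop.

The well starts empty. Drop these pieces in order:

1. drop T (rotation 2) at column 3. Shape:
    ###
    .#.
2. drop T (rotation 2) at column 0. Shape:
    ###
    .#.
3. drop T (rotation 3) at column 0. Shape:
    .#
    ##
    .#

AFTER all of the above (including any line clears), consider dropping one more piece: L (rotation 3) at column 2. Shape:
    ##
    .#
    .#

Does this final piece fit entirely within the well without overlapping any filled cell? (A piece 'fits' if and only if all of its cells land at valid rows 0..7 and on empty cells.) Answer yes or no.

Drop 1: T rot2 at col 3 lands with bottom-row=0; cleared 0 line(s) (total 0); column heights now [0 0 0 2 2 2 0], max=2
Drop 2: T rot2 at col 0 lands with bottom-row=0; cleared 0 line(s) (total 0); column heights now [2 2 2 2 2 2 0], max=2
Drop 3: T rot3 at col 0 lands with bottom-row=2; cleared 0 line(s) (total 0); column heights now [4 5 2 2 2 2 0], max=5
Test piece L rot3 at col 2 (width 2): heights before test = [4 5 2 2 2 2 0]; fits = True

Answer: yes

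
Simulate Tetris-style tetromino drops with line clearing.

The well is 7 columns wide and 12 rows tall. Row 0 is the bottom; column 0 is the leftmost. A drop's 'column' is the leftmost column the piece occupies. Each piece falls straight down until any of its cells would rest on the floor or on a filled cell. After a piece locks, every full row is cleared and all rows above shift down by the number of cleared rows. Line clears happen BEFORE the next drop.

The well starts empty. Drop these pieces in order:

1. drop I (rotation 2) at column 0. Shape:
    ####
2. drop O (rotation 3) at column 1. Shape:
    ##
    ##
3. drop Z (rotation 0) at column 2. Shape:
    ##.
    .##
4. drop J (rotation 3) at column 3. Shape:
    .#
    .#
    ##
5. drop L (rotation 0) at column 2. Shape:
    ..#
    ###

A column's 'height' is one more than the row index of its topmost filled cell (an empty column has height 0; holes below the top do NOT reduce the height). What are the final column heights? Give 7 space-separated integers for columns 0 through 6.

Drop 1: I rot2 at col 0 lands with bottom-row=0; cleared 0 line(s) (total 0); column heights now [1 1 1 1 0 0 0], max=1
Drop 2: O rot3 at col 1 lands with bottom-row=1; cleared 0 line(s) (total 0); column heights now [1 3 3 1 0 0 0], max=3
Drop 3: Z rot0 at col 2 lands with bottom-row=2; cleared 0 line(s) (total 0); column heights now [1 3 4 4 3 0 0], max=4
Drop 4: J rot3 at col 3 lands with bottom-row=4; cleared 0 line(s) (total 0); column heights now [1 3 4 5 7 0 0], max=7
Drop 5: L rot0 at col 2 lands with bottom-row=7; cleared 0 line(s) (total 0); column heights now [1 3 8 8 9 0 0], max=9

Answer: 1 3 8 8 9 0 0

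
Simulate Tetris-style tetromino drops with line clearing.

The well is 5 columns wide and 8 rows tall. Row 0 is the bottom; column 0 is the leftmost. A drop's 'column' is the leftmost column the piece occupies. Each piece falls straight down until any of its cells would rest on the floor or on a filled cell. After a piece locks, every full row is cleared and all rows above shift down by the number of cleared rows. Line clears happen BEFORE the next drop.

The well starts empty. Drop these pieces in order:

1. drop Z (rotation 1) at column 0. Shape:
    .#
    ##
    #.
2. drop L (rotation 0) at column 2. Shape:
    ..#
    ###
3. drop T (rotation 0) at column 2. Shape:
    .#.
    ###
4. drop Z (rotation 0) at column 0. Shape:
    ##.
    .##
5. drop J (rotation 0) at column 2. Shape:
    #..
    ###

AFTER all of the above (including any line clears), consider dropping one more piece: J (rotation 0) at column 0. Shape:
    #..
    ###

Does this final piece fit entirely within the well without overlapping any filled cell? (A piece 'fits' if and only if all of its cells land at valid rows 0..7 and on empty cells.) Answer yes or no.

Drop 1: Z rot1 at col 0 lands with bottom-row=0; cleared 0 line(s) (total 0); column heights now [2 3 0 0 0], max=3
Drop 2: L rot0 at col 2 lands with bottom-row=0; cleared 0 line(s) (total 0); column heights now [2 3 1 1 2], max=3
Drop 3: T rot0 at col 2 lands with bottom-row=2; cleared 0 line(s) (total 0); column heights now [2 3 3 4 3], max=4
Drop 4: Z rot0 at col 0 lands with bottom-row=3; cleared 0 line(s) (total 0); column heights now [5 5 4 4 3], max=5
Drop 5: J rot0 at col 2 lands with bottom-row=4; cleared 1 line(s) (total 1); column heights now [2 4 5 4 3], max=5
Test piece J rot0 at col 0 (width 3): heights before test = [2 4 5 4 3]; fits = True

Answer: yes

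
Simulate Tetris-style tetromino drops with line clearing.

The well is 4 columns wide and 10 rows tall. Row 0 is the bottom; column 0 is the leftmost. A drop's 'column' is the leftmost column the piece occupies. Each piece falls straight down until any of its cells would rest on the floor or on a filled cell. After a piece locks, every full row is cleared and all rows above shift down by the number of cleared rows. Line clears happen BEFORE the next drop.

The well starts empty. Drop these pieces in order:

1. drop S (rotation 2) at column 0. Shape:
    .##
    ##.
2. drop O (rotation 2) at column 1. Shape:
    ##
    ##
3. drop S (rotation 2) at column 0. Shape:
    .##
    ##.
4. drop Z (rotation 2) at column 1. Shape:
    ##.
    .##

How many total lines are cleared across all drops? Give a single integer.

Answer: 0

Derivation:
Drop 1: S rot2 at col 0 lands with bottom-row=0; cleared 0 line(s) (total 0); column heights now [1 2 2 0], max=2
Drop 2: O rot2 at col 1 lands with bottom-row=2; cleared 0 line(s) (total 0); column heights now [1 4 4 0], max=4
Drop 3: S rot2 at col 0 lands with bottom-row=4; cleared 0 line(s) (total 0); column heights now [5 6 6 0], max=6
Drop 4: Z rot2 at col 1 lands with bottom-row=6; cleared 0 line(s) (total 0); column heights now [5 8 8 7], max=8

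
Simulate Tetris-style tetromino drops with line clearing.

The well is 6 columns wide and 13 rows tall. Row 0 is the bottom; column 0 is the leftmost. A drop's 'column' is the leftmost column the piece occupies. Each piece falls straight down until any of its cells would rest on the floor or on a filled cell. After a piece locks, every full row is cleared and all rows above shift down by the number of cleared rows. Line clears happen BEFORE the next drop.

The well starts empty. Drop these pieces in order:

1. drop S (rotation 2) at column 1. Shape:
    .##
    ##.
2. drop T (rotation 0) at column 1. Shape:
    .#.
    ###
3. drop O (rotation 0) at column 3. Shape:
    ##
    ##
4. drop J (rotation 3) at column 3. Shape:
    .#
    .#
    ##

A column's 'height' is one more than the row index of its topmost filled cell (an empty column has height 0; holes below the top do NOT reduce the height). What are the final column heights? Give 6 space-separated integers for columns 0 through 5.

Answer: 0 3 4 6 8 0

Derivation:
Drop 1: S rot2 at col 1 lands with bottom-row=0; cleared 0 line(s) (total 0); column heights now [0 1 2 2 0 0], max=2
Drop 2: T rot0 at col 1 lands with bottom-row=2; cleared 0 line(s) (total 0); column heights now [0 3 4 3 0 0], max=4
Drop 3: O rot0 at col 3 lands with bottom-row=3; cleared 0 line(s) (total 0); column heights now [0 3 4 5 5 0], max=5
Drop 4: J rot3 at col 3 lands with bottom-row=5; cleared 0 line(s) (total 0); column heights now [0 3 4 6 8 0], max=8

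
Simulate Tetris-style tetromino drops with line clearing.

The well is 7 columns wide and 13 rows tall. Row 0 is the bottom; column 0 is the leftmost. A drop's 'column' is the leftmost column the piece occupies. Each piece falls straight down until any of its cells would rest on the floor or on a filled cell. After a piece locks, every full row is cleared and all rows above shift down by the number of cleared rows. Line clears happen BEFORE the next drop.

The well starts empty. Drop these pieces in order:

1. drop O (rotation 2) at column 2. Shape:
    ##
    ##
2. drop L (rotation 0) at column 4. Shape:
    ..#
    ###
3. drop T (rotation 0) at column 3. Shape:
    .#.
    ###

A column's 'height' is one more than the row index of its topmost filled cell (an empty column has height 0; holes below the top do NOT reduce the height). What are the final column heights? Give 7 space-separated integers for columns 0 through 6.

Answer: 0 0 2 3 4 3 2

Derivation:
Drop 1: O rot2 at col 2 lands with bottom-row=0; cleared 0 line(s) (total 0); column heights now [0 0 2 2 0 0 0], max=2
Drop 2: L rot0 at col 4 lands with bottom-row=0; cleared 0 line(s) (total 0); column heights now [0 0 2 2 1 1 2], max=2
Drop 3: T rot0 at col 3 lands with bottom-row=2; cleared 0 line(s) (total 0); column heights now [0 0 2 3 4 3 2], max=4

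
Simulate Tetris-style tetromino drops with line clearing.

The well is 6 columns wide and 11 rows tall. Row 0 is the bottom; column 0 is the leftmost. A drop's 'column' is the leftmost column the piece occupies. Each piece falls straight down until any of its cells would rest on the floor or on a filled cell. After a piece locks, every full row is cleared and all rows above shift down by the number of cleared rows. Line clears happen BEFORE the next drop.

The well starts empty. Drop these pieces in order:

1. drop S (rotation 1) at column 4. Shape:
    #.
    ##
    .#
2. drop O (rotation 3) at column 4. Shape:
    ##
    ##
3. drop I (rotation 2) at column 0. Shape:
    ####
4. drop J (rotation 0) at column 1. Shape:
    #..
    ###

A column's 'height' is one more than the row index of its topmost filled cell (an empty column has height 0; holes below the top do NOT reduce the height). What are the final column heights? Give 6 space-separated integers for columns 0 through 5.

Drop 1: S rot1 at col 4 lands with bottom-row=0; cleared 0 line(s) (total 0); column heights now [0 0 0 0 3 2], max=3
Drop 2: O rot3 at col 4 lands with bottom-row=3; cleared 0 line(s) (total 0); column heights now [0 0 0 0 5 5], max=5
Drop 3: I rot2 at col 0 lands with bottom-row=0; cleared 0 line(s) (total 0); column heights now [1 1 1 1 5 5], max=5
Drop 4: J rot0 at col 1 lands with bottom-row=1; cleared 0 line(s) (total 0); column heights now [1 3 2 2 5 5], max=5

Answer: 1 3 2 2 5 5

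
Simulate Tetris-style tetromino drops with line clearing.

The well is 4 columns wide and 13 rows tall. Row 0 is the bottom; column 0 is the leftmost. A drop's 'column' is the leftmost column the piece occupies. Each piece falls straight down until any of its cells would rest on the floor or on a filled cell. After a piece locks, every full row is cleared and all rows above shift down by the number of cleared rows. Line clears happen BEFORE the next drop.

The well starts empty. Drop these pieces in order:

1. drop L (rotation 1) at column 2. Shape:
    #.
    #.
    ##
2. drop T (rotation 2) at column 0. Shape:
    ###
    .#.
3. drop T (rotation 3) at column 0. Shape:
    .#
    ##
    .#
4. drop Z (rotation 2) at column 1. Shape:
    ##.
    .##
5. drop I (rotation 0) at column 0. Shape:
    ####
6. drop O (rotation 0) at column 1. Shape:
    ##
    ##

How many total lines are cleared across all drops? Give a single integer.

Answer: 1

Derivation:
Drop 1: L rot1 at col 2 lands with bottom-row=0; cleared 0 line(s) (total 0); column heights now [0 0 3 1], max=3
Drop 2: T rot2 at col 0 lands with bottom-row=2; cleared 0 line(s) (total 0); column heights now [4 4 4 1], max=4
Drop 3: T rot3 at col 0 lands with bottom-row=4; cleared 0 line(s) (total 0); column heights now [6 7 4 1], max=7
Drop 4: Z rot2 at col 1 lands with bottom-row=6; cleared 0 line(s) (total 0); column heights now [6 8 8 7], max=8
Drop 5: I rot0 at col 0 lands with bottom-row=8; cleared 1 line(s) (total 1); column heights now [6 8 8 7], max=8
Drop 6: O rot0 at col 1 lands with bottom-row=8; cleared 0 line(s) (total 1); column heights now [6 10 10 7], max=10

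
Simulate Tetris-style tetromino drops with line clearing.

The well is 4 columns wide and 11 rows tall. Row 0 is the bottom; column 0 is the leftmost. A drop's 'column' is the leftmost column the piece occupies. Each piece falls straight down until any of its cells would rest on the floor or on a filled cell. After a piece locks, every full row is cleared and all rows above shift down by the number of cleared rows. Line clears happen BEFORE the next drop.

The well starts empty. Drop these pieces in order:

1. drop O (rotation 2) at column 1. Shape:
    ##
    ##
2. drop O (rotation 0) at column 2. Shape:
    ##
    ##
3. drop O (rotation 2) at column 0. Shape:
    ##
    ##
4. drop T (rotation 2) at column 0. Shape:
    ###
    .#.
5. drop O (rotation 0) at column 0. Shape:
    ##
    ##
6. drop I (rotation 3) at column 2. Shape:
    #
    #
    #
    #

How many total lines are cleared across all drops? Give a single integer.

Drop 1: O rot2 at col 1 lands with bottom-row=0; cleared 0 line(s) (total 0); column heights now [0 2 2 0], max=2
Drop 2: O rot0 at col 2 lands with bottom-row=2; cleared 0 line(s) (total 0); column heights now [0 2 4 4], max=4
Drop 3: O rot2 at col 0 lands with bottom-row=2; cleared 2 line(s) (total 2); column heights now [0 2 2 0], max=2
Drop 4: T rot2 at col 0 lands with bottom-row=2; cleared 0 line(s) (total 2); column heights now [4 4 4 0], max=4
Drop 5: O rot0 at col 0 lands with bottom-row=4; cleared 0 line(s) (total 2); column heights now [6 6 4 0], max=6
Drop 6: I rot3 at col 2 lands with bottom-row=4; cleared 0 line(s) (total 2); column heights now [6 6 8 0], max=8

Answer: 2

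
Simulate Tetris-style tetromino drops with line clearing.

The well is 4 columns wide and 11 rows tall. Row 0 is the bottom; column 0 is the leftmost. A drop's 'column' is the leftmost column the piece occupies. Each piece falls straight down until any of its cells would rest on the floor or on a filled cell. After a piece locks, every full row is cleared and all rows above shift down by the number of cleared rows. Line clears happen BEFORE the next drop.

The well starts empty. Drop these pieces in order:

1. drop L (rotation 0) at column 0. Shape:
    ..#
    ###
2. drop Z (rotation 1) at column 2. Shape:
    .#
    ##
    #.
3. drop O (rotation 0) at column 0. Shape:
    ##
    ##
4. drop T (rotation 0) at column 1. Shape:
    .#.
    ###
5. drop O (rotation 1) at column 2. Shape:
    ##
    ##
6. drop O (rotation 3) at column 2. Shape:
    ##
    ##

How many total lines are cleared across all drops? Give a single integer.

Drop 1: L rot0 at col 0 lands with bottom-row=0; cleared 0 line(s) (total 0); column heights now [1 1 2 0], max=2
Drop 2: Z rot1 at col 2 lands with bottom-row=2; cleared 0 line(s) (total 0); column heights now [1 1 4 5], max=5
Drop 3: O rot0 at col 0 lands with bottom-row=1; cleared 0 line(s) (total 0); column heights now [3 3 4 5], max=5
Drop 4: T rot0 at col 1 lands with bottom-row=5; cleared 0 line(s) (total 0); column heights now [3 6 7 6], max=7
Drop 5: O rot1 at col 2 lands with bottom-row=7; cleared 0 line(s) (total 0); column heights now [3 6 9 9], max=9
Drop 6: O rot3 at col 2 lands with bottom-row=9; cleared 0 line(s) (total 0); column heights now [3 6 11 11], max=11

Answer: 0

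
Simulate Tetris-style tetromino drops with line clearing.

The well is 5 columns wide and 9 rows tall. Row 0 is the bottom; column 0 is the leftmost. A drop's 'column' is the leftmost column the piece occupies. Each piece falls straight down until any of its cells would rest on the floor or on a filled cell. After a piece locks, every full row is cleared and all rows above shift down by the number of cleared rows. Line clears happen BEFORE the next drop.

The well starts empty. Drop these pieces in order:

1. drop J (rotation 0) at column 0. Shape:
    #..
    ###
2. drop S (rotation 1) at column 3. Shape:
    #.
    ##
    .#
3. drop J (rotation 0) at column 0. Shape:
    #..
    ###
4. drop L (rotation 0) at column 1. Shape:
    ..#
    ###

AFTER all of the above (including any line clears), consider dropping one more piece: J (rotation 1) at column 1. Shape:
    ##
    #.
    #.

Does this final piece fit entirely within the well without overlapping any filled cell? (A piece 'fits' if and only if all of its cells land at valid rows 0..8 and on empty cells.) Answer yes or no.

Answer: yes

Derivation:
Drop 1: J rot0 at col 0 lands with bottom-row=0; cleared 0 line(s) (total 0); column heights now [2 1 1 0 0], max=2
Drop 2: S rot1 at col 3 lands with bottom-row=0; cleared 0 line(s) (total 0); column heights now [2 1 1 3 2], max=3
Drop 3: J rot0 at col 0 lands with bottom-row=2; cleared 0 line(s) (total 0); column heights now [4 3 3 3 2], max=4
Drop 4: L rot0 at col 1 lands with bottom-row=3; cleared 0 line(s) (total 0); column heights now [4 4 4 5 2], max=5
Test piece J rot1 at col 1 (width 2): heights before test = [4 4 4 5 2]; fits = True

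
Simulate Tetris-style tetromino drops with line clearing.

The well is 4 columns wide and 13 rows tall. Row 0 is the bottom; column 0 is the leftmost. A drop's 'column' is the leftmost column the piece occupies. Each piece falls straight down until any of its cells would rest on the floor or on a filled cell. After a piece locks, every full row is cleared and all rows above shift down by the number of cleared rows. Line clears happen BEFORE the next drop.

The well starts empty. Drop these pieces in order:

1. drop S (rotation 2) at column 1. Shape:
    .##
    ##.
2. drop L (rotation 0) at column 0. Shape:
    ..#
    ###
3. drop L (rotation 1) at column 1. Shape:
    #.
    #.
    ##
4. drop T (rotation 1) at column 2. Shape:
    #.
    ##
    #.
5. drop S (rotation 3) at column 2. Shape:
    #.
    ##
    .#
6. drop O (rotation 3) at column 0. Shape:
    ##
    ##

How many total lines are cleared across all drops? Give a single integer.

Answer: 2

Derivation:
Drop 1: S rot2 at col 1 lands with bottom-row=0; cleared 0 line(s) (total 0); column heights now [0 1 2 2], max=2
Drop 2: L rot0 at col 0 lands with bottom-row=2; cleared 0 line(s) (total 0); column heights now [3 3 4 2], max=4
Drop 3: L rot1 at col 1 lands with bottom-row=4; cleared 0 line(s) (total 0); column heights now [3 7 5 2], max=7
Drop 4: T rot1 at col 2 lands with bottom-row=5; cleared 0 line(s) (total 0); column heights now [3 7 8 7], max=8
Drop 5: S rot3 at col 2 lands with bottom-row=7; cleared 0 line(s) (total 0); column heights now [3 7 10 9], max=10
Drop 6: O rot3 at col 0 lands with bottom-row=7; cleared 2 line(s) (total 2); column heights now [3 7 8 7], max=8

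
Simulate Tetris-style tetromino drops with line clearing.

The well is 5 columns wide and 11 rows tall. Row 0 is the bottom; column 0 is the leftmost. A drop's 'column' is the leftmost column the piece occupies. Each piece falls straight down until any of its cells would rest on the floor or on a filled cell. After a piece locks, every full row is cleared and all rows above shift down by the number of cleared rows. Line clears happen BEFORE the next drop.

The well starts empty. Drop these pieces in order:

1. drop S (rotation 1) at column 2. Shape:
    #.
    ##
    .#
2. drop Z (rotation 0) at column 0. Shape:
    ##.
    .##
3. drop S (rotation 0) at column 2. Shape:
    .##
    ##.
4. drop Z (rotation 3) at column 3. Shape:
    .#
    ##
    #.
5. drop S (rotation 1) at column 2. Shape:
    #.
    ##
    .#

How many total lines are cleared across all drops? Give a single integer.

Answer: 0

Derivation:
Drop 1: S rot1 at col 2 lands with bottom-row=0; cleared 0 line(s) (total 0); column heights now [0 0 3 2 0], max=3
Drop 2: Z rot0 at col 0 lands with bottom-row=3; cleared 0 line(s) (total 0); column heights now [5 5 4 2 0], max=5
Drop 3: S rot0 at col 2 lands with bottom-row=4; cleared 0 line(s) (total 0); column heights now [5 5 5 6 6], max=6
Drop 4: Z rot3 at col 3 lands with bottom-row=6; cleared 0 line(s) (total 0); column heights now [5 5 5 8 9], max=9
Drop 5: S rot1 at col 2 lands with bottom-row=8; cleared 0 line(s) (total 0); column heights now [5 5 11 10 9], max=11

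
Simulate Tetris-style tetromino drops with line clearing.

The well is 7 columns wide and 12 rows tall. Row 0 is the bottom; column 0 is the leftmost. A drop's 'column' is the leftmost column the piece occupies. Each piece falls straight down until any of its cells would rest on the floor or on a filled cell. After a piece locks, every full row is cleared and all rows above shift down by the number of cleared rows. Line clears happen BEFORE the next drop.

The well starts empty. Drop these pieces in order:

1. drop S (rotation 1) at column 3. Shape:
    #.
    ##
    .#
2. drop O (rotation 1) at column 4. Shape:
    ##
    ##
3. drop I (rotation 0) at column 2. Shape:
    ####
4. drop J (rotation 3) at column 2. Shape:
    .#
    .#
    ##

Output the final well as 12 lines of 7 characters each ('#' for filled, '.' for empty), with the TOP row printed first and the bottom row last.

Answer: .......
.......
.......
.......
...#...
...#...
..##...
..####.
....##.
...###.
...##..
....#..

Derivation:
Drop 1: S rot1 at col 3 lands with bottom-row=0; cleared 0 line(s) (total 0); column heights now [0 0 0 3 2 0 0], max=3
Drop 2: O rot1 at col 4 lands with bottom-row=2; cleared 0 line(s) (total 0); column heights now [0 0 0 3 4 4 0], max=4
Drop 3: I rot0 at col 2 lands with bottom-row=4; cleared 0 line(s) (total 0); column heights now [0 0 5 5 5 5 0], max=5
Drop 4: J rot3 at col 2 lands with bottom-row=5; cleared 0 line(s) (total 0); column heights now [0 0 6 8 5 5 0], max=8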